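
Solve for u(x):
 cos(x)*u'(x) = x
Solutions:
 u(x) = C1 + Integral(x/cos(x), x)


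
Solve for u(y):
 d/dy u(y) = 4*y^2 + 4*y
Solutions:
 u(y) = C1 + 4*y^3/3 + 2*y^2


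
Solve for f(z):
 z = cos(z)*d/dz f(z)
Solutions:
 f(z) = C1 + Integral(z/cos(z), z)


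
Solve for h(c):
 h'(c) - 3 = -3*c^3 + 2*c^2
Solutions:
 h(c) = C1 - 3*c^4/4 + 2*c^3/3 + 3*c


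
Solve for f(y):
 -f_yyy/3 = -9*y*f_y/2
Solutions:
 f(y) = C1 + Integral(C2*airyai(3*2^(2/3)*y/2) + C3*airybi(3*2^(2/3)*y/2), y)


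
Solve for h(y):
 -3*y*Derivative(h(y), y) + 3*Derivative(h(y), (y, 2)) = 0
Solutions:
 h(y) = C1 + C2*erfi(sqrt(2)*y/2)


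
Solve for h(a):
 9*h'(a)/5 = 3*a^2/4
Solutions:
 h(a) = C1 + 5*a^3/36


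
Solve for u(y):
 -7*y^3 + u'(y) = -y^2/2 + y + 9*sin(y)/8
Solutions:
 u(y) = C1 + 7*y^4/4 - y^3/6 + y^2/2 - 9*cos(y)/8


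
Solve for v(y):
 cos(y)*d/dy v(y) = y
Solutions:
 v(y) = C1 + Integral(y/cos(y), y)


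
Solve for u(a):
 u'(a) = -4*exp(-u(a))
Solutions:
 u(a) = log(C1 - 4*a)


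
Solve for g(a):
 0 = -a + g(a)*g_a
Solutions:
 g(a) = -sqrt(C1 + a^2)
 g(a) = sqrt(C1 + a^2)


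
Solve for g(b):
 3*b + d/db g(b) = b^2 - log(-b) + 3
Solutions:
 g(b) = C1 + b^3/3 - 3*b^2/2 - b*log(-b) + 4*b


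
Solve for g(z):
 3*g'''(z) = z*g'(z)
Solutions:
 g(z) = C1 + Integral(C2*airyai(3^(2/3)*z/3) + C3*airybi(3^(2/3)*z/3), z)


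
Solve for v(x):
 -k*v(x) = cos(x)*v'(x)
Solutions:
 v(x) = C1*exp(k*(log(sin(x) - 1) - log(sin(x) + 1))/2)


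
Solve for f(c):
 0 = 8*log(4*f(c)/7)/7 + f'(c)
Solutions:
 7*Integral(1/(log(_y) - log(7) + 2*log(2)), (_y, f(c)))/8 = C1 - c


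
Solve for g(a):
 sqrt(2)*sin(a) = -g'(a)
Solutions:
 g(a) = C1 + sqrt(2)*cos(a)


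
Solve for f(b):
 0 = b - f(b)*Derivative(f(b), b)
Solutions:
 f(b) = -sqrt(C1 + b^2)
 f(b) = sqrt(C1 + b^2)


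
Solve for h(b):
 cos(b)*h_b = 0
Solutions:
 h(b) = C1


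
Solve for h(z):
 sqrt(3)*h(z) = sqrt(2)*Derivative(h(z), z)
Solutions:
 h(z) = C1*exp(sqrt(6)*z/2)


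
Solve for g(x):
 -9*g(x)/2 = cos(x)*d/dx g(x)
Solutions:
 g(x) = C1*(sin(x) - 1)^(1/4)*(sin(x)^2 - 2*sin(x) + 1)/((sin(x) + 1)^(1/4)*(sin(x)^2 + 2*sin(x) + 1))


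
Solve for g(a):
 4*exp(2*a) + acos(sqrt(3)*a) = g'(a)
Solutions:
 g(a) = C1 + a*acos(sqrt(3)*a) - sqrt(3)*sqrt(1 - 3*a^2)/3 + 2*exp(2*a)


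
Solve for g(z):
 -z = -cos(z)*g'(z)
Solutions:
 g(z) = C1 + Integral(z/cos(z), z)


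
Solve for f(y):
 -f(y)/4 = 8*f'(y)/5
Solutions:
 f(y) = C1*exp(-5*y/32)


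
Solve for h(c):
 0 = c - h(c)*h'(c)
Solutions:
 h(c) = -sqrt(C1 + c^2)
 h(c) = sqrt(C1 + c^2)


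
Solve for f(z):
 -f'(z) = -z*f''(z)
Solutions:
 f(z) = C1 + C2*z^2


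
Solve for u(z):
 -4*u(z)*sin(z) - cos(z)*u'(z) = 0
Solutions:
 u(z) = C1*cos(z)^4


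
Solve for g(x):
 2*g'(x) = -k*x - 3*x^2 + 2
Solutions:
 g(x) = C1 - k*x^2/4 - x^3/2 + x


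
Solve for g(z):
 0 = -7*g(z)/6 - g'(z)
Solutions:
 g(z) = C1*exp(-7*z/6)


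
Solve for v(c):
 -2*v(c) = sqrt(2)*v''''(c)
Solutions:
 v(c) = (C1*sin(2^(5/8)*c/2) + C2*cos(2^(5/8)*c/2))*exp(-2^(5/8)*c/2) + (C3*sin(2^(5/8)*c/2) + C4*cos(2^(5/8)*c/2))*exp(2^(5/8)*c/2)


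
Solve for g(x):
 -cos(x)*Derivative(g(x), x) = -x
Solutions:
 g(x) = C1 + Integral(x/cos(x), x)


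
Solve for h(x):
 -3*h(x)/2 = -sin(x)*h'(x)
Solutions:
 h(x) = C1*(cos(x) - 1)^(3/4)/(cos(x) + 1)^(3/4)


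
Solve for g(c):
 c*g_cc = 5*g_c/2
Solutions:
 g(c) = C1 + C2*c^(7/2)


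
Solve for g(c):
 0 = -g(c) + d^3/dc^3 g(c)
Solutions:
 g(c) = C3*exp(c) + (C1*sin(sqrt(3)*c/2) + C2*cos(sqrt(3)*c/2))*exp(-c/2)


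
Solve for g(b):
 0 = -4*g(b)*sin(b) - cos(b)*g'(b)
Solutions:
 g(b) = C1*cos(b)^4


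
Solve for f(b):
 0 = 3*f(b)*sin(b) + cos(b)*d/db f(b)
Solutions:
 f(b) = C1*cos(b)^3


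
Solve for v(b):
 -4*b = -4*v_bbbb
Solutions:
 v(b) = C1 + C2*b + C3*b^2 + C4*b^3 + b^5/120


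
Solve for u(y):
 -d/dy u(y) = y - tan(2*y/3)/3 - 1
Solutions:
 u(y) = C1 - y^2/2 + y - log(cos(2*y/3))/2


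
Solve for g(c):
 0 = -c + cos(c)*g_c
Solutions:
 g(c) = C1 + Integral(c/cos(c), c)


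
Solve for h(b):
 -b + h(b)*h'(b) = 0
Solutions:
 h(b) = -sqrt(C1 + b^2)
 h(b) = sqrt(C1 + b^2)


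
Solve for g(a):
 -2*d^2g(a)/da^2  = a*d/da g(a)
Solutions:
 g(a) = C1 + C2*erf(a/2)


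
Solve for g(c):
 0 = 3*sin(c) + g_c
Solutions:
 g(c) = C1 + 3*cos(c)


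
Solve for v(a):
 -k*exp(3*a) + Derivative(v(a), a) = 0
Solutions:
 v(a) = C1 + k*exp(3*a)/3


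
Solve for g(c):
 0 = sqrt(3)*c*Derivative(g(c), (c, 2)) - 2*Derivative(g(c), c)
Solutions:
 g(c) = C1 + C2*c^(1 + 2*sqrt(3)/3)


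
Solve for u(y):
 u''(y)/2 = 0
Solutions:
 u(y) = C1 + C2*y


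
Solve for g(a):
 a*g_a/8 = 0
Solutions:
 g(a) = C1


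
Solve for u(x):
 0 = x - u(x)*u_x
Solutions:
 u(x) = -sqrt(C1 + x^2)
 u(x) = sqrt(C1 + x^2)


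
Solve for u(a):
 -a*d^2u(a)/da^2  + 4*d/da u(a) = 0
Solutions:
 u(a) = C1 + C2*a^5


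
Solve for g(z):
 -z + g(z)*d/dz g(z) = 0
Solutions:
 g(z) = -sqrt(C1 + z^2)
 g(z) = sqrt(C1 + z^2)


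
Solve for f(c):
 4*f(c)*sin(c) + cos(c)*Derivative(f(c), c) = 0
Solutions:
 f(c) = C1*cos(c)^4


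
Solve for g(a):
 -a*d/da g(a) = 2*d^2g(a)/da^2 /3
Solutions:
 g(a) = C1 + C2*erf(sqrt(3)*a/2)


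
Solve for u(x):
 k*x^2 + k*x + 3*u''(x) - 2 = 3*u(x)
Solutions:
 u(x) = C1*exp(-x) + C2*exp(x) + k*x^2/3 + k*x/3 + 2*k/3 - 2/3


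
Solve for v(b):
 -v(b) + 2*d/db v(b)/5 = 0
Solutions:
 v(b) = C1*exp(5*b/2)


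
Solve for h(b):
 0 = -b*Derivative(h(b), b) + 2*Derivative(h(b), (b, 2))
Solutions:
 h(b) = C1 + C2*erfi(b/2)


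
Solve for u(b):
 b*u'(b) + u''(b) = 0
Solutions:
 u(b) = C1 + C2*erf(sqrt(2)*b/2)


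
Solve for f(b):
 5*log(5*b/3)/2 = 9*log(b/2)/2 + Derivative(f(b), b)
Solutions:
 f(b) = C1 - 2*b*log(b) + 2*b + b*log(400*sqrt(30)/27)


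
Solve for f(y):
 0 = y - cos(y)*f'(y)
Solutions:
 f(y) = C1 + Integral(y/cos(y), y)


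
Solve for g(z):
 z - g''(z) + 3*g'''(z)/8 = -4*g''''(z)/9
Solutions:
 g(z) = C1 + C2*z + C3*exp(3*z*(-9 + sqrt(1105))/64) + C4*exp(-3*z*(9 + sqrt(1105))/64) + z^3/6 + 3*z^2/16


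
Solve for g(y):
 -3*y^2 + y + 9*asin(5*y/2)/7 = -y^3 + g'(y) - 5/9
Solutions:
 g(y) = C1 + y^4/4 - y^3 + y^2/2 + 9*y*asin(5*y/2)/7 + 5*y/9 + 9*sqrt(4 - 25*y^2)/35


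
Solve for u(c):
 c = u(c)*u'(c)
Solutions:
 u(c) = -sqrt(C1 + c^2)
 u(c) = sqrt(C1 + c^2)


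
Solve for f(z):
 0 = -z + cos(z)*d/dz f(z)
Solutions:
 f(z) = C1 + Integral(z/cos(z), z)


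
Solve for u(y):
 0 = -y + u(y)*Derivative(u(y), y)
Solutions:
 u(y) = -sqrt(C1 + y^2)
 u(y) = sqrt(C1 + y^2)


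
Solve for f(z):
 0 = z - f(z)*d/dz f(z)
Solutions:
 f(z) = -sqrt(C1 + z^2)
 f(z) = sqrt(C1 + z^2)


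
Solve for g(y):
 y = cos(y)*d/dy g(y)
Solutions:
 g(y) = C1 + Integral(y/cos(y), y)


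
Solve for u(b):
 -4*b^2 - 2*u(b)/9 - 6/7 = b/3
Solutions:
 u(b) = -18*b^2 - 3*b/2 - 27/7


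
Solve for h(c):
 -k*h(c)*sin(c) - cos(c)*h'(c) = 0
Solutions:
 h(c) = C1*exp(k*log(cos(c)))


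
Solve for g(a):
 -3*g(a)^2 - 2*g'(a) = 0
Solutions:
 g(a) = 2/(C1 + 3*a)


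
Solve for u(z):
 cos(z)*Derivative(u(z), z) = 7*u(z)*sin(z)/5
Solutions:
 u(z) = C1/cos(z)^(7/5)


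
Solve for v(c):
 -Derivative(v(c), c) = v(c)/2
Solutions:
 v(c) = C1*exp(-c/2)


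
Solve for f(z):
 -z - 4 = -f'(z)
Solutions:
 f(z) = C1 + z^2/2 + 4*z


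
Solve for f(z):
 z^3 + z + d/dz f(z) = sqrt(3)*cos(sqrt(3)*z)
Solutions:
 f(z) = C1 - z^4/4 - z^2/2 + sin(sqrt(3)*z)


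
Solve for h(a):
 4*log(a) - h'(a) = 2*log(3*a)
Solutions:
 h(a) = C1 + 2*a*log(a) - a*log(9) - 2*a


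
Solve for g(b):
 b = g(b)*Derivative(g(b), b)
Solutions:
 g(b) = -sqrt(C1 + b^2)
 g(b) = sqrt(C1 + b^2)


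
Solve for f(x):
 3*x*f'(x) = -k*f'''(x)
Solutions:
 f(x) = C1 + Integral(C2*airyai(3^(1/3)*x*(-1/k)^(1/3)) + C3*airybi(3^(1/3)*x*(-1/k)^(1/3)), x)


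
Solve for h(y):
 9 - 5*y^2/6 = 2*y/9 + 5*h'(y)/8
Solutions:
 h(y) = C1 - 4*y^3/9 - 8*y^2/45 + 72*y/5


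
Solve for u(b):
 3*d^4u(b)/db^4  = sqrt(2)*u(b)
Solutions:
 u(b) = C1*exp(-2^(1/8)*3^(3/4)*b/3) + C2*exp(2^(1/8)*3^(3/4)*b/3) + C3*sin(2^(1/8)*3^(3/4)*b/3) + C4*cos(2^(1/8)*3^(3/4)*b/3)


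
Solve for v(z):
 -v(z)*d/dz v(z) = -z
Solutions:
 v(z) = -sqrt(C1 + z^2)
 v(z) = sqrt(C1 + z^2)


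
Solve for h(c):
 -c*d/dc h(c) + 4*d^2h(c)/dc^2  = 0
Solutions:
 h(c) = C1 + C2*erfi(sqrt(2)*c/4)


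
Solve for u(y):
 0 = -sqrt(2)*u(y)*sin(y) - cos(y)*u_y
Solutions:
 u(y) = C1*cos(y)^(sqrt(2))


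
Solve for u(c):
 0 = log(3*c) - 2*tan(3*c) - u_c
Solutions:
 u(c) = C1 + c*log(c) - c + c*log(3) + 2*log(cos(3*c))/3


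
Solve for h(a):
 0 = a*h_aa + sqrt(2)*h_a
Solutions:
 h(a) = C1 + C2*a^(1 - sqrt(2))


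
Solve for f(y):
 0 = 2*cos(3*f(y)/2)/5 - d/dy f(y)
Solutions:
 -2*y/5 - log(sin(3*f(y)/2) - 1)/3 + log(sin(3*f(y)/2) + 1)/3 = C1


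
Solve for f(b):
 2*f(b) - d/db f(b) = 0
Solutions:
 f(b) = C1*exp(2*b)


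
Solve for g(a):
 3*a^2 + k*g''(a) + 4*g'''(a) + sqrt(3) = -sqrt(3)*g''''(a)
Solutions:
 g(a) = C1 + C2*a + C3*exp(sqrt(3)*a*(sqrt(-sqrt(3)*k + 4) - 2)/3) + C4*exp(-sqrt(3)*a*(sqrt(-sqrt(3)*k + 4) + 2)/3) - a^4/(4*k) + 4*a^3/k^2 + a^2*(-sqrt(3)/2 + 3*sqrt(3)/k - 48/k^2)/k


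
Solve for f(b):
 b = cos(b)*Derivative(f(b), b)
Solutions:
 f(b) = C1 + Integral(b/cos(b), b)


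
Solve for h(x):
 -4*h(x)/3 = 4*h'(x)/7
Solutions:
 h(x) = C1*exp(-7*x/3)


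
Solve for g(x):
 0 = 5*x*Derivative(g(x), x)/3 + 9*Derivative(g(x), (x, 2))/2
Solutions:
 g(x) = C1 + C2*erf(sqrt(15)*x/9)


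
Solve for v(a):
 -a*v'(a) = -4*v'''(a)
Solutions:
 v(a) = C1 + Integral(C2*airyai(2^(1/3)*a/2) + C3*airybi(2^(1/3)*a/2), a)


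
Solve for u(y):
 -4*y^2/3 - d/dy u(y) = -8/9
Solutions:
 u(y) = C1 - 4*y^3/9 + 8*y/9


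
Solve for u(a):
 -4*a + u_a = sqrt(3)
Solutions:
 u(a) = C1 + 2*a^2 + sqrt(3)*a


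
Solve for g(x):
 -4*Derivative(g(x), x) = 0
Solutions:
 g(x) = C1


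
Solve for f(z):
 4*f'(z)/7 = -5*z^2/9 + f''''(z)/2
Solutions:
 f(z) = C1 + C4*exp(2*7^(2/3)*z/7) - 35*z^3/108 + (C2*sin(sqrt(3)*7^(2/3)*z/7) + C3*cos(sqrt(3)*7^(2/3)*z/7))*exp(-7^(2/3)*z/7)


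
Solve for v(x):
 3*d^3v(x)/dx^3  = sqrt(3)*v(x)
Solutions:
 v(x) = C3*exp(3^(5/6)*x/3) + (C1*sin(3^(1/3)*x/2) + C2*cos(3^(1/3)*x/2))*exp(-3^(5/6)*x/6)


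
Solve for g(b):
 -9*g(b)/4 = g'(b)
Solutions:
 g(b) = C1*exp(-9*b/4)


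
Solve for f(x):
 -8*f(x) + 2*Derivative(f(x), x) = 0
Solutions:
 f(x) = C1*exp(4*x)


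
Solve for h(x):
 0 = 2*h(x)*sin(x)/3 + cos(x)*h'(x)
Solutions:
 h(x) = C1*cos(x)^(2/3)


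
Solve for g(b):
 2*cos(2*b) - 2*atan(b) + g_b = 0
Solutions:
 g(b) = C1 + 2*b*atan(b) - log(b^2 + 1) - sin(2*b)


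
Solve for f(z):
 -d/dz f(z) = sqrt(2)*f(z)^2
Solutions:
 f(z) = 1/(C1 + sqrt(2)*z)


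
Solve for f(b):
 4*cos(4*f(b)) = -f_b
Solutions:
 f(b) = -asin((C1 + exp(32*b))/(C1 - exp(32*b)))/4 + pi/4
 f(b) = asin((C1 + exp(32*b))/(C1 - exp(32*b)))/4


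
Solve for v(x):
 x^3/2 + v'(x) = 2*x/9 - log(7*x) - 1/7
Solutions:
 v(x) = C1 - x^4/8 + x^2/9 - x*log(x) - x*log(7) + 6*x/7


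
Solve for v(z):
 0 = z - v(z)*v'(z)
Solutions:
 v(z) = -sqrt(C1 + z^2)
 v(z) = sqrt(C1 + z^2)


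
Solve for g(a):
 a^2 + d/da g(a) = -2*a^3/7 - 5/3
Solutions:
 g(a) = C1 - a^4/14 - a^3/3 - 5*a/3


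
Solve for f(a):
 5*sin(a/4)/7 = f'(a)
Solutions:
 f(a) = C1 - 20*cos(a/4)/7


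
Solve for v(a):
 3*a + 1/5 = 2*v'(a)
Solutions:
 v(a) = C1 + 3*a^2/4 + a/10


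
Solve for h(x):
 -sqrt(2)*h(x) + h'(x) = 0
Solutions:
 h(x) = C1*exp(sqrt(2)*x)


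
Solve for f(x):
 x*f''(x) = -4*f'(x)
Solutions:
 f(x) = C1 + C2/x^3


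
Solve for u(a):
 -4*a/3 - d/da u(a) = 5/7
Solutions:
 u(a) = C1 - 2*a^2/3 - 5*a/7


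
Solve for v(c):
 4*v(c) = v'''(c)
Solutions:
 v(c) = C3*exp(2^(2/3)*c) + (C1*sin(2^(2/3)*sqrt(3)*c/2) + C2*cos(2^(2/3)*sqrt(3)*c/2))*exp(-2^(2/3)*c/2)


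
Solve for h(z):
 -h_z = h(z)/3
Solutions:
 h(z) = C1*exp(-z/3)


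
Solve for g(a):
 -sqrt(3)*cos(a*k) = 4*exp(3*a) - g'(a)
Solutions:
 g(a) = C1 + 4*exp(3*a)/3 + sqrt(3)*sin(a*k)/k


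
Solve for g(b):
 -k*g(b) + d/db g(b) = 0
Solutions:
 g(b) = C1*exp(b*k)


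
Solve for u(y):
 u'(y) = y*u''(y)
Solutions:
 u(y) = C1 + C2*y^2


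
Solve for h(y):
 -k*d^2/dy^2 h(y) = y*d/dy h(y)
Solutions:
 h(y) = C1 + C2*sqrt(k)*erf(sqrt(2)*y*sqrt(1/k)/2)


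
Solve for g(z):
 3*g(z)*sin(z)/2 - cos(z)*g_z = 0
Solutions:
 g(z) = C1/cos(z)^(3/2)


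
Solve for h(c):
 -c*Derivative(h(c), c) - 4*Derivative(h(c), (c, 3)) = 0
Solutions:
 h(c) = C1 + Integral(C2*airyai(-2^(1/3)*c/2) + C3*airybi(-2^(1/3)*c/2), c)


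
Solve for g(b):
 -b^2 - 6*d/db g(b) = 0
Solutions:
 g(b) = C1 - b^3/18


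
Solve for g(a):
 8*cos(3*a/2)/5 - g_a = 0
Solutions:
 g(a) = C1 + 16*sin(3*a/2)/15


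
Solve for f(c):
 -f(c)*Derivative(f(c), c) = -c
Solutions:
 f(c) = -sqrt(C1 + c^2)
 f(c) = sqrt(C1 + c^2)


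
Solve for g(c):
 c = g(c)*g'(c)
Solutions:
 g(c) = -sqrt(C1 + c^2)
 g(c) = sqrt(C1 + c^2)


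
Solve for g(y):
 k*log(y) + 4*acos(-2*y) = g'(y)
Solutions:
 g(y) = C1 + k*y*(log(y) - 1) + 4*y*acos(-2*y) + 2*sqrt(1 - 4*y^2)


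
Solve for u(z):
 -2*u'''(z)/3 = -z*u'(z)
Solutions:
 u(z) = C1 + Integral(C2*airyai(2^(2/3)*3^(1/3)*z/2) + C3*airybi(2^(2/3)*3^(1/3)*z/2), z)


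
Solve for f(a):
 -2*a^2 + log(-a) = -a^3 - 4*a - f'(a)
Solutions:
 f(a) = C1 - a^4/4 + 2*a^3/3 - 2*a^2 - a*log(-a) + a


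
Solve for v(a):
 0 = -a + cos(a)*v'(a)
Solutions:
 v(a) = C1 + Integral(a/cos(a), a)


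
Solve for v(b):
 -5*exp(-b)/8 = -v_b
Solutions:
 v(b) = C1 - 5*exp(-b)/8


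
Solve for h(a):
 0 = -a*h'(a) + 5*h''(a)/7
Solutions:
 h(a) = C1 + C2*erfi(sqrt(70)*a/10)


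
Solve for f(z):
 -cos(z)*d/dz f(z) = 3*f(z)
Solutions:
 f(z) = C1*(sin(z) - 1)^(3/2)/(sin(z) + 1)^(3/2)


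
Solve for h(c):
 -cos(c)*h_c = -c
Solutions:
 h(c) = C1 + Integral(c/cos(c), c)


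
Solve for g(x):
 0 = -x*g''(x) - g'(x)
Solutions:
 g(x) = C1 + C2*log(x)


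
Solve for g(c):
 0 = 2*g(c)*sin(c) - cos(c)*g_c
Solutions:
 g(c) = C1/cos(c)^2


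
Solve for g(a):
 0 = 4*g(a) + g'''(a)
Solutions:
 g(a) = C3*exp(-2^(2/3)*a) + (C1*sin(2^(2/3)*sqrt(3)*a/2) + C2*cos(2^(2/3)*sqrt(3)*a/2))*exp(2^(2/3)*a/2)


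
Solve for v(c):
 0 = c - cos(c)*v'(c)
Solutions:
 v(c) = C1 + Integral(c/cos(c), c)


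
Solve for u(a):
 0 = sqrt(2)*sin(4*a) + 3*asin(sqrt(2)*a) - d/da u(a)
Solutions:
 u(a) = C1 + 3*a*asin(sqrt(2)*a) + 3*sqrt(2)*sqrt(1 - 2*a^2)/2 - sqrt(2)*cos(4*a)/4


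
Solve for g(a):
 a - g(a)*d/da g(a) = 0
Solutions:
 g(a) = -sqrt(C1 + a^2)
 g(a) = sqrt(C1 + a^2)


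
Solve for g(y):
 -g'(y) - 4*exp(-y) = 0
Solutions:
 g(y) = C1 + 4*exp(-y)


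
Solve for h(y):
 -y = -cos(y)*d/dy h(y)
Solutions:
 h(y) = C1 + Integral(y/cos(y), y)


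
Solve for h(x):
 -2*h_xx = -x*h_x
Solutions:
 h(x) = C1 + C2*erfi(x/2)


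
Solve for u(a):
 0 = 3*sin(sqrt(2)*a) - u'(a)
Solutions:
 u(a) = C1 - 3*sqrt(2)*cos(sqrt(2)*a)/2


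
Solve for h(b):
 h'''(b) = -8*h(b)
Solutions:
 h(b) = C3*exp(-2*b) + (C1*sin(sqrt(3)*b) + C2*cos(sqrt(3)*b))*exp(b)


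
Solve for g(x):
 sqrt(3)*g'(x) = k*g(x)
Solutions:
 g(x) = C1*exp(sqrt(3)*k*x/3)


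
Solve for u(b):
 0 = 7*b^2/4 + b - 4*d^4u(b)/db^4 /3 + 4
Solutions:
 u(b) = C1 + C2*b + C3*b^2 + C4*b^3 + 7*b^6/1920 + b^5/160 + b^4/8


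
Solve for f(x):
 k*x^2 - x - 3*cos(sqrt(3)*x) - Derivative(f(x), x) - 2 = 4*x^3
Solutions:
 f(x) = C1 + k*x^3/3 - x^4 - x^2/2 - 2*x - sqrt(3)*sin(sqrt(3)*x)


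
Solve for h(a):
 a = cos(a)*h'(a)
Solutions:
 h(a) = C1 + Integral(a/cos(a), a)


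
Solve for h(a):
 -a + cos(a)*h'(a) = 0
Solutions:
 h(a) = C1 + Integral(a/cos(a), a)


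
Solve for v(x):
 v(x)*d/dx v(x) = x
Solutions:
 v(x) = -sqrt(C1 + x^2)
 v(x) = sqrt(C1 + x^2)


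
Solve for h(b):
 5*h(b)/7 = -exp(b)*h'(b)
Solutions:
 h(b) = C1*exp(5*exp(-b)/7)


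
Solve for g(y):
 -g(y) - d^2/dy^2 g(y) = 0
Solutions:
 g(y) = C1*sin(y) + C2*cos(y)


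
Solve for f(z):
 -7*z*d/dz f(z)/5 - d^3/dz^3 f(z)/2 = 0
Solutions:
 f(z) = C1 + Integral(C2*airyai(-14^(1/3)*5^(2/3)*z/5) + C3*airybi(-14^(1/3)*5^(2/3)*z/5), z)


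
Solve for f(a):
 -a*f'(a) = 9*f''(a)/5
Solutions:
 f(a) = C1 + C2*erf(sqrt(10)*a/6)


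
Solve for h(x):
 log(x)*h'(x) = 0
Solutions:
 h(x) = C1


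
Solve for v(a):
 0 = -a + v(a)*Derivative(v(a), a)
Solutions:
 v(a) = -sqrt(C1 + a^2)
 v(a) = sqrt(C1 + a^2)


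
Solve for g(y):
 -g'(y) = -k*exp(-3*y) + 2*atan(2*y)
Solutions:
 g(y) = C1 - k*exp(-3*y)/3 - 2*y*atan(2*y) + log(y^2 + 1/4)/2


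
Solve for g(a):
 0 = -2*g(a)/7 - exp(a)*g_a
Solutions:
 g(a) = C1*exp(2*exp(-a)/7)


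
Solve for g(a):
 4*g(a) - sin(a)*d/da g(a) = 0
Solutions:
 g(a) = C1*(cos(a)^2 - 2*cos(a) + 1)/(cos(a)^2 + 2*cos(a) + 1)


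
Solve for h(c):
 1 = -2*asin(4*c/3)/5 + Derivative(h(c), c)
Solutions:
 h(c) = C1 + 2*c*asin(4*c/3)/5 + c + sqrt(9 - 16*c^2)/10


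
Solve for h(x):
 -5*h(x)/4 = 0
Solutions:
 h(x) = 0


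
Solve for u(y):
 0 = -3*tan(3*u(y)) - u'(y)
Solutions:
 u(y) = -asin(C1*exp(-9*y))/3 + pi/3
 u(y) = asin(C1*exp(-9*y))/3


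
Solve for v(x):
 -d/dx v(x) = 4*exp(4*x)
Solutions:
 v(x) = C1 - exp(4*x)


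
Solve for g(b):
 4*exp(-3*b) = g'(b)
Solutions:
 g(b) = C1 - 4*exp(-3*b)/3


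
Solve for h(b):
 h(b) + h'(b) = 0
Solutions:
 h(b) = C1*exp(-b)


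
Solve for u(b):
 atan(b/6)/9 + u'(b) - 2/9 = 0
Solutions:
 u(b) = C1 - b*atan(b/6)/9 + 2*b/9 + log(b^2 + 36)/3


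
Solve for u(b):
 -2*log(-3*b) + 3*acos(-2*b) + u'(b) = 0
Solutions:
 u(b) = C1 + 2*b*log(-b) - 3*b*acos(-2*b) - 2*b + 2*b*log(3) - 3*sqrt(1 - 4*b^2)/2


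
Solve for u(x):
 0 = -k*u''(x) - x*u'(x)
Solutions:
 u(x) = C1 + C2*sqrt(k)*erf(sqrt(2)*x*sqrt(1/k)/2)


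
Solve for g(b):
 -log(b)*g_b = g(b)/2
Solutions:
 g(b) = C1*exp(-li(b)/2)


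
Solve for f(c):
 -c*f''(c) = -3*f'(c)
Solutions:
 f(c) = C1 + C2*c^4


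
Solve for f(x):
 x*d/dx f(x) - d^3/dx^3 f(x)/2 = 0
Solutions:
 f(x) = C1 + Integral(C2*airyai(2^(1/3)*x) + C3*airybi(2^(1/3)*x), x)


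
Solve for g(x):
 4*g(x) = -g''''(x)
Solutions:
 g(x) = (C1*sin(x) + C2*cos(x))*exp(-x) + (C3*sin(x) + C4*cos(x))*exp(x)


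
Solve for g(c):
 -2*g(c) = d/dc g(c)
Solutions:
 g(c) = C1*exp(-2*c)


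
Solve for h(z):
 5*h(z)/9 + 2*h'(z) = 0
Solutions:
 h(z) = C1*exp(-5*z/18)


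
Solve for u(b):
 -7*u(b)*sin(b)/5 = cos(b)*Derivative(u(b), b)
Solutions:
 u(b) = C1*cos(b)^(7/5)


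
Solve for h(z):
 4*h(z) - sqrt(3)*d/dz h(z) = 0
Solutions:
 h(z) = C1*exp(4*sqrt(3)*z/3)


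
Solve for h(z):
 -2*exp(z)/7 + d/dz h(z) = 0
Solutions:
 h(z) = C1 + 2*exp(z)/7


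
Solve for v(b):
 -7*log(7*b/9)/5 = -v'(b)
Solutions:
 v(b) = C1 + 7*b*log(b)/5 - 14*b*log(3)/5 - 7*b/5 + 7*b*log(7)/5


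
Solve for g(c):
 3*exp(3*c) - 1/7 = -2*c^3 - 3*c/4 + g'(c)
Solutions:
 g(c) = C1 + c^4/2 + 3*c^2/8 - c/7 + exp(3*c)


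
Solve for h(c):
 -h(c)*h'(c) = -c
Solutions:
 h(c) = -sqrt(C1 + c^2)
 h(c) = sqrt(C1 + c^2)


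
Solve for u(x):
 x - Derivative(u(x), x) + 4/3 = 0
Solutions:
 u(x) = C1 + x^2/2 + 4*x/3


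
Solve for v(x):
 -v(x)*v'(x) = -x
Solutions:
 v(x) = -sqrt(C1 + x^2)
 v(x) = sqrt(C1 + x^2)


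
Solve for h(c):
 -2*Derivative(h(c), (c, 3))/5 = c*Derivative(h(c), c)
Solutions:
 h(c) = C1 + Integral(C2*airyai(-2^(2/3)*5^(1/3)*c/2) + C3*airybi(-2^(2/3)*5^(1/3)*c/2), c)


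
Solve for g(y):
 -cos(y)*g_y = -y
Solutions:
 g(y) = C1 + Integral(y/cos(y), y)


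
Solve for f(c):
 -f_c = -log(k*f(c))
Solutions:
 li(k*f(c))/k = C1 + c


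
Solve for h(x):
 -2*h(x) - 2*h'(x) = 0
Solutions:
 h(x) = C1*exp(-x)


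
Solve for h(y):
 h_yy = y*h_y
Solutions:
 h(y) = C1 + C2*erfi(sqrt(2)*y/2)


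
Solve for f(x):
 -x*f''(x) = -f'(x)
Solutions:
 f(x) = C1 + C2*x^2


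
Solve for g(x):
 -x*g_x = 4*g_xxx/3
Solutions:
 g(x) = C1 + Integral(C2*airyai(-6^(1/3)*x/2) + C3*airybi(-6^(1/3)*x/2), x)


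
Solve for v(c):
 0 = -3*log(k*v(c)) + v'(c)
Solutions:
 li(k*v(c))/k = C1 + 3*c


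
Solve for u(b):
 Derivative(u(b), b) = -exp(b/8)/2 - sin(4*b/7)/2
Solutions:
 u(b) = C1 - 4*exp(b/8) + 7*cos(4*b/7)/8


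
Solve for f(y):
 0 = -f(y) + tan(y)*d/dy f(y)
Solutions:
 f(y) = C1*sin(y)


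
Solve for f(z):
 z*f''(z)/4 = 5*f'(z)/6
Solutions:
 f(z) = C1 + C2*z^(13/3)


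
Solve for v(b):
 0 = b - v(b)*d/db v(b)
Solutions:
 v(b) = -sqrt(C1 + b^2)
 v(b) = sqrt(C1 + b^2)


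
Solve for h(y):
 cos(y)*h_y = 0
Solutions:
 h(y) = C1


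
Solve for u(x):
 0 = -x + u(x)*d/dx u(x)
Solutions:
 u(x) = -sqrt(C1 + x^2)
 u(x) = sqrt(C1 + x^2)


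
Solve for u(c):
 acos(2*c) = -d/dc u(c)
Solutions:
 u(c) = C1 - c*acos(2*c) + sqrt(1 - 4*c^2)/2


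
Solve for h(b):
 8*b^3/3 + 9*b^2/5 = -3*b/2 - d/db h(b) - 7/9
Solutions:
 h(b) = C1 - 2*b^4/3 - 3*b^3/5 - 3*b^2/4 - 7*b/9


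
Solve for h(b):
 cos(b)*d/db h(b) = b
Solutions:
 h(b) = C1 + Integral(b/cos(b), b)


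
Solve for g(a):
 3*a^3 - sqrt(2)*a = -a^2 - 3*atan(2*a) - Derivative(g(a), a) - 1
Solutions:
 g(a) = C1 - 3*a^4/4 - a^3/3 + sqrt(2)*a^2/2 - 3*a*atan(2*a) - a + 3*log(4*a^2 + 1)/4


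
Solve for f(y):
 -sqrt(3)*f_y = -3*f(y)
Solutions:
 f(y) = C1*exp(sqrt(3)*y)


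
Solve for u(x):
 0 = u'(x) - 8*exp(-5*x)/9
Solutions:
 u(x) = C1 - 8*exp(-5*x)/45


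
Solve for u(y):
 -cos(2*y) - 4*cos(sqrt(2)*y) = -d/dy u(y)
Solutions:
 u(y) = C1 + sin(2*y)/2 + 2*sqrt(2)*sin(sqrt(2)*y)


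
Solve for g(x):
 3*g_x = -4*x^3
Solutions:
 g(x) = C1 - x^4/3


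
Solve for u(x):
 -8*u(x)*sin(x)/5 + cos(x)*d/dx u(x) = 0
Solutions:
 u(x) = C1/cos(x)^(8/5)


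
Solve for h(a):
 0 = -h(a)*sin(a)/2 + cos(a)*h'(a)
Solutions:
 h(a) = C1/sqrt(cos(a))


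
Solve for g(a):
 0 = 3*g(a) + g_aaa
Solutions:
 g(a) = C3*exp(-3^(1/3)*a) + (C1*sin(3^(5/6)*a/2) + C2*cos(3^(5/6)*a/2))*exp(3^(1/3)*a/2)


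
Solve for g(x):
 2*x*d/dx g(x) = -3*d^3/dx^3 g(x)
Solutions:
 g(x) = C1 + Integral(C2*airyai(-2^(1/3)*3^(2/3)*x/3) + C3*airybi(-2^(1/3)*3^(2/3)*x/3), x)


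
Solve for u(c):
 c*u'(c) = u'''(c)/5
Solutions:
 u(c) = C1 + Integral(C2*airyai(5^(1/3)*c) + C3*airybi(5^(1/3)*c), c)


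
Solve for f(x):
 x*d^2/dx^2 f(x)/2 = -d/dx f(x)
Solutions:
 f(x) = C1 + C2/x


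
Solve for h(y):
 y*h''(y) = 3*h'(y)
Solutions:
 h(y) = C1 + C2*y^4


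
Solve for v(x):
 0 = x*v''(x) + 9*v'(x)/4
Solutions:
 v(x) = C1 + C2/x^(5/4)


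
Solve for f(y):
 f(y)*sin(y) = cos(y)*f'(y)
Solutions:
 f(y) = C1/cos(y)


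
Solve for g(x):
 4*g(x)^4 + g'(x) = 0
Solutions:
 g(x) = (-3^(2/3) - 3*3^(1/6)*I)*(1/(C1 + 4*x))^(1/3)/6
 g(x) = (-3^(2/3) + 3*3^(1/6)*I)*(1/(C1 + 4*x))^(1/3)/6
 g(x) = (1/(C1 + 12*x))^(1/3)


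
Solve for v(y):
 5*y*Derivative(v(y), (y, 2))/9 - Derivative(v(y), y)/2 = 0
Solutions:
 v(y) = C1 + C2*y^(19/10)


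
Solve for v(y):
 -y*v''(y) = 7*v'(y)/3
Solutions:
 v(y) = C1 + C2/y^(4/3)


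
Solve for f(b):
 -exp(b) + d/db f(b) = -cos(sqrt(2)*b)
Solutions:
 f(b) = C1 + exp(b) - sqrt(2)*sin(sqrt(2)*b)/2


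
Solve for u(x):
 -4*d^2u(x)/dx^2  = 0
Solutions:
 u(x) = C1 + C2*x


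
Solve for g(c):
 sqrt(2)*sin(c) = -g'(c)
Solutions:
 g(c) = C1 + sqrt(2)*cos(c)


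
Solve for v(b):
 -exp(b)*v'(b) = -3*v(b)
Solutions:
 v(b) = C1*exp(-3*exp(-b))


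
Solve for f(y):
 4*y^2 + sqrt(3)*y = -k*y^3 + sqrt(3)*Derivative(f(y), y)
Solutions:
 f(y) = C1 + sqrt(3)*k*y^4/12 + 4*sqrt(3)*y^3/9 + y^2/2


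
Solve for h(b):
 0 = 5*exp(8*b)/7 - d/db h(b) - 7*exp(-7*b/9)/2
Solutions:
 h(b) = C1 + 5*exp(8*b)/56 + 9*exp(-7*b/9)/2


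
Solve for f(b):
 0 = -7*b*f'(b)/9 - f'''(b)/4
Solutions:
 f(b) = C1 + Integral(C2*airyai(-84^(1/3)*b/3) + C3*airybi(-84^(1/3)*b/3), b)


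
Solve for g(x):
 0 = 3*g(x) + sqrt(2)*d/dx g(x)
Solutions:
 g(x) = C1*exp(-3*sqrt(2)*x/2)


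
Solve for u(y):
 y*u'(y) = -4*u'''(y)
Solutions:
 u(y) = C1 + Integral(C2*airyai(-2^(1/3)*y/2) + C3*airybi(-2^(1/3)*y/2), y)


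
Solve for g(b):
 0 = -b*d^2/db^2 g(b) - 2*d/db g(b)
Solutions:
 g(b) = C1 + C2/b


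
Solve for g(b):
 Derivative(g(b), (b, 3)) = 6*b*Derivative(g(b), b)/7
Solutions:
 g(b) = C1 + Integral(C2*airyai(6^(1/3)*7^(2/3)*b/7) + C3*airybi(6^(1/3)*7^(2/3)*b/7), b)


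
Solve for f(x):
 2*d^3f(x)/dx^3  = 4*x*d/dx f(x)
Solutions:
 f(x) = C1 + Integral(C2*airyai(2^(1/3)*x) + C3*airybi(2^(1/3)*x), x)


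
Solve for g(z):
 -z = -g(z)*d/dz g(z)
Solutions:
 g(z) = -sqrt(C1 + z^2)
 g(z) = sqrt(C1 + z^2)


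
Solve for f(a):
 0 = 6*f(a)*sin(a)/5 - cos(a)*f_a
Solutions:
 f(a) = C1/cos(a)^(6/5)


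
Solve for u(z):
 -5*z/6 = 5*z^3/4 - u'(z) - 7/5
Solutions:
 u(z) = C1 + 5*z^4/16 + 5*z^2/12 - 7*z/5


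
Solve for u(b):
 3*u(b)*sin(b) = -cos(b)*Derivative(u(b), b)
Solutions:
 u(b) = C1*cos(b)^3


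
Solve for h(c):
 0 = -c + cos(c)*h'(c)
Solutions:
 h(c) = C1 + Integral(c/cos(c), c)


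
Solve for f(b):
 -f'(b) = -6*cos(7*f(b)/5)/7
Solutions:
 -6*b/7 - 5*log(sin(7*f(b)/5) - 1)/14 + 5*log(sin(7*f(b)/5) + 1)/14 = C1


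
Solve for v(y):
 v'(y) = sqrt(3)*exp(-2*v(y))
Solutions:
 v(y) = log(-sqrt(C1 + 2*sqrt(3)*y))
 v(y) = log(C1 + 2*sqrt(3)*y)/2


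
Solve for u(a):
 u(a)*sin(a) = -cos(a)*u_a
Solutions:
 u(a) = C1*cos(a)


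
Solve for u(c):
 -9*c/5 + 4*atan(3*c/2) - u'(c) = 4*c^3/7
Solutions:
 u(c) = C1 - c^4/7 - 9*c^2/10 + 4*c*atan(3*c/2) - 4*log(9*c^2 + 4)/3


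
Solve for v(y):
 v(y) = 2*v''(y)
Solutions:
 v(y) = C1*exp(-sqrt(2)*y/2) + C2*exp(sqrt(2)*y/2)


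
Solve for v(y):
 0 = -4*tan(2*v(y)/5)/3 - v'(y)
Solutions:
 v(y) = -5*asin(C1*exp(-8*y/15))/2 + 5*pi/2
 v(y) = 5*asin(C1*exp(-8*y/15))/2


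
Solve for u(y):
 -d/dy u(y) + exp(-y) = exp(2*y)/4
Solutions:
 u(y) = C1 - exp(2*y)/8 - exp(-y)


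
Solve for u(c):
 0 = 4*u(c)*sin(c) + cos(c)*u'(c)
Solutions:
 u(c) = C1*cos(c)^4


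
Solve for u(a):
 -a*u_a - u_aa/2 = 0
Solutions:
 u(a) = C1 + C2*erf(a)


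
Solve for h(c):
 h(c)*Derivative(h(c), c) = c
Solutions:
 h(c) = -sqrt(C1 + c^2)
 h(c) = sqrt(C1 + c^2)


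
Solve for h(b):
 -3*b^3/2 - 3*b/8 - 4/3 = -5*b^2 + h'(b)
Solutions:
 h(b) = C1 - 3*b^4/8 + 5*b^3/3 - 3*b^2/16 - 4*b/3


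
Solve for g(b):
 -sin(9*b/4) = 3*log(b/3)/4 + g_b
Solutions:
 g(b) = C1 - 3*b*log(b)/4 + 3*b/4 + 3*b*log(3)/4 + 4*cos(9*b/4)/9


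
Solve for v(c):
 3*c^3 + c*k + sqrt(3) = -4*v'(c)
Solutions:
 v(c) = C1 - 3*c^4/16 - c^2*k/8 - sqrt(3)*c/4


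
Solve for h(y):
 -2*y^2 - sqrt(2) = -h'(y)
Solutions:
 h(y) = C1 + 2*y^3/3 + sqrt(2)*y


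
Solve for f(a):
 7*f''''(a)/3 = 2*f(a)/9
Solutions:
 f(a) = C1*exp(-2^(1/4)*21^(3/4)*a/21) + C2*exp(2^(1/4)*21^(3/4)*a/21) + C3*sin(2^(1/4)*21^(3/4)*a/21) + C4*cos(2^(1/4)*21^(3/4)*a/21)


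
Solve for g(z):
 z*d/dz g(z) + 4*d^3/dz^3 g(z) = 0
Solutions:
 g(z) = C1 + Integral(C2*airyai(-2^(1/3)*z/2) + C3*airybi(-2^(1/3)*z/2), z)


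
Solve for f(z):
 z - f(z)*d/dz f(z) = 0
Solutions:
 f(z) = -sqrt(C1 + z^2)
 f(z) = sqrt(C1 + z^2)


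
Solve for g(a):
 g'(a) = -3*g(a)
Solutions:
 g(a) = C1*exp(-3*a)


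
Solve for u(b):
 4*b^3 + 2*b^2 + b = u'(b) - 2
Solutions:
 u(b) = C1 + b^4 + 2*b^3/3 + b^2/2 + 2*b


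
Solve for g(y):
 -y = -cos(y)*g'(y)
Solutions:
 g(y) = C1 + Integral(y/cos(y), y)


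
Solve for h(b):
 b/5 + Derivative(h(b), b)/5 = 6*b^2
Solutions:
 h(b) = C1 + 10*b^3 - b^2/2


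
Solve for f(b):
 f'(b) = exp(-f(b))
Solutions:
 f(b) = log(C1 + b)


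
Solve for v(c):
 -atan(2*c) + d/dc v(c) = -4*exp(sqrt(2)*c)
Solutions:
 v(c) = C1 + c*atan(2*c) - 2*sqrt(2)*exp(sqrt(2)*c) - log(4*c^2 + 1)/4


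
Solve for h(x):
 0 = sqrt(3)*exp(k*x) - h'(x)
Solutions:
 h(x) = C1 + sqrt(3)*exp(k*x)/k


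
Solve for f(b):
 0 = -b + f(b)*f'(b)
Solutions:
 f(b) = -sqrt(C1 + b^2)
 f(b) = sqrt(C1 + b^2)


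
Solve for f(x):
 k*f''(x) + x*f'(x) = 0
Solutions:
 f(x) = C1 + C2*sqrt(k)*erf(sqrt(2)*x*sqrt(1/k)/2)


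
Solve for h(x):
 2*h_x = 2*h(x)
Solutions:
 h(x) = C1*exp(x)


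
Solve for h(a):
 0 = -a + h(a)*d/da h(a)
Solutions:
 h(a) = -sqrt(C1 + a^2)
 h(a) = sqrt(C1 + a^2)


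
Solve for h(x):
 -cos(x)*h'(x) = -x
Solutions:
 h(x) = C1 + Integral(x/cos(x), x)


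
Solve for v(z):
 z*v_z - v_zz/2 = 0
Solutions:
 v(z) = C1 + C2*erfi(z)


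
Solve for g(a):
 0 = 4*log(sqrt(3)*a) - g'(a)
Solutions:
 g(a) = C1 + 4*a*log(a) - 4*a + a*log(9)


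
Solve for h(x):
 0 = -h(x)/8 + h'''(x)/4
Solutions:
 h(x) = C3*exp(2^(2/3)*x/2) + (C1*sin(2^(2/3)*sqrt(3)*x/4) + C2*cos(2^(2/3)*sqrt(3)*x/4))*exp(-2^(2/3)*x/4)


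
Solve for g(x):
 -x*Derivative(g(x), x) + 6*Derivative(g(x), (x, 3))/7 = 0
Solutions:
 g(x) = C1 + Integral(C2*airyai(6^(2/3)*7^(1/3)*x/6) + C3*airybi(6^(2/3)*7^(1/3)*x/6), x)


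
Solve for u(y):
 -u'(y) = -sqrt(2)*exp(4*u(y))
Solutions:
 u(y) = log(-(-1/(C1 + 4*sqrt(2)*y))^(1/4))
 u(y) = log(-1/(C1 + 4*sqrt(2)*y))/4
 u(y) = log(-I*(-1/(C1 + 4*sqrt(2)*y))^(1/4))
 u(y) = log(I*(-1/(C1 + 4*sqrt(2)*y))^(1/4))


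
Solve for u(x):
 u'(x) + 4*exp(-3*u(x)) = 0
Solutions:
 u(x) = log(C1 - 12*x)/3
 u(x) = log((-3^(1/3) - 3^(5/6)*I)*(C1 - 4*x)^(1/3)/2)
 u(x) = log((-3^(1/3) + 3^(5/6)*I)*(C1 - 4*x)^(1/3)/2)


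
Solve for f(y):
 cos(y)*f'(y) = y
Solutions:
 f(y) = C1 + Integral(y/cos(y), y)


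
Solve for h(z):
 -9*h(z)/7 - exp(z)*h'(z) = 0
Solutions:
 h(z) = C1*exp(9*exp(-z)/7)


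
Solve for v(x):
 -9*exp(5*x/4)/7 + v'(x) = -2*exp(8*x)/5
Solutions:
 v(x) = C1 + 36*exp(5*x/4)/35 - exp(8*x)/20


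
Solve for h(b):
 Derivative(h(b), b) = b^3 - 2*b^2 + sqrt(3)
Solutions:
 h(b) = C1 + b^4/4 - 2*b^3/3 + sqrt(3)*b


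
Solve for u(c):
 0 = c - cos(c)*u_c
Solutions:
 u(c) = C1 + Integral(c/cos(c), c)


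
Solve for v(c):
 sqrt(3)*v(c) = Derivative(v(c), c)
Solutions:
 v(c) = C1*exp(sqrt(3)*c)


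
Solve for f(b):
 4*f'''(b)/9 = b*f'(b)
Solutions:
 f(b) = C1 + Integral(C2*airyai(2^(1/3)*3^(2/3)*b/2) + C3*airybi(2^(1/3)*3^(2/3)*b/2), b)


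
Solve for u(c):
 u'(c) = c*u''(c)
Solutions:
 u(c) = C1 + C2*c^2


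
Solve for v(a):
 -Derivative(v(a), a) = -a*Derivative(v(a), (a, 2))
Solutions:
 v(a) = C1 + C2*a^2


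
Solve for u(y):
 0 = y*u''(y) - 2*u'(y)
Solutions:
 u(y) = C1 + C2*y^3


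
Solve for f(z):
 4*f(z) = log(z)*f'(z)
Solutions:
 f(z) = C1*exp(4*li(z))


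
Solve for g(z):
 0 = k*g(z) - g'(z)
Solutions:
 g(z) = C1*exp(k*z)


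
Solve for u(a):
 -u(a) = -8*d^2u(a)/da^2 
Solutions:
 u(a) = C1*exp(-sqrt(2)*a/4) + C2*exp(sqrt(2)*a/4)


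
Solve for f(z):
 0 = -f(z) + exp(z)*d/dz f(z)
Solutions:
 f(z) = C1*exp(-exp(-z))


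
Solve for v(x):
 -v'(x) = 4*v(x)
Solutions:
 v(x) = C1*exp(-4*x)


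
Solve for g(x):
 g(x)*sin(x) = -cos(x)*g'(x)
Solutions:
 g(x) = C1*cos(x)


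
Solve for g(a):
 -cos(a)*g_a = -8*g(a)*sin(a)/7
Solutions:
 g(a) = C1/cos(a)^(8/7)


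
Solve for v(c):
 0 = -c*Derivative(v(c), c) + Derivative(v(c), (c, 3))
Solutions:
 v(c) = C1 + Integral(C2*airyai(c) + C3*airybi(c), c)


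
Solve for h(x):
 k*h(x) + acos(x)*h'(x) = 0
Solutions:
 h(x) = C1*exp(-k*Integral(1/acos(x), x))


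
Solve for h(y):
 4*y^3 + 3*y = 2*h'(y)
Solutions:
 h(y) = C1 + y^4/2 + 3*y^2/4


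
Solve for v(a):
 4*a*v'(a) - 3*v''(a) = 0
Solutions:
 v(a) = C1 + C2*erfi(sqrt(6)*a/3)


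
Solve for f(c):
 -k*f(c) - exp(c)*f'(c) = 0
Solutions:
 f(c) = C1*exp(k*exp(-c))


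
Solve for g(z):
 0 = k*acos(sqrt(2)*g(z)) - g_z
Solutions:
 Integral(1/acos(sqrt(2)*_y), (_y, g(z))) = C1 + k*z


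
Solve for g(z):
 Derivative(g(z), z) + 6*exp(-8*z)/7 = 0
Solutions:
 g(z) = C1 + 3*exp(-8*z)/28


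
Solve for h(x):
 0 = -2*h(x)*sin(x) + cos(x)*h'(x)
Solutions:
 h(x) = C1/cos(x)^2


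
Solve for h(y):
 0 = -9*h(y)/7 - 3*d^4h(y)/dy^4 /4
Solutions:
 h(y) = (C1*sin(3^(1/4)*7^(3/4)*y/7) + C2*cos(3^(1/4)*7^(3/4)*y/7))*exp(-3^(1/4)*7^(3/4)*y/7) + (C3*sin(3^(1/4)*7^(3/4)*y/7) + C4*cos(3^(1/4)*7^(3/4)*y/7))*exp(3^(1/4)*7^(3/4)*y/7)


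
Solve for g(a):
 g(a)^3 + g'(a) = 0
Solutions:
 g(a) = -sqrt(2)*sqrt(-1/(C1 - a))/2
 g(a) = sqrt(2)*sqrt(-1/(C1 - a))/2


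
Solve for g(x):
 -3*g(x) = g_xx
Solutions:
 g(x) = C1*sin(sqrt(3)*x) + C2*cos(sqrt(3)*x)


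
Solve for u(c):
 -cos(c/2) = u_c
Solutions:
 u(c) = C1 - 2*sin(c/2)


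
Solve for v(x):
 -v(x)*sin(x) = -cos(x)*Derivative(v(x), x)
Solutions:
 v(x) = C1/cos(x)


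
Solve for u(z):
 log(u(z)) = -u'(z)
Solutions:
 li(u(z)) = C1 - z


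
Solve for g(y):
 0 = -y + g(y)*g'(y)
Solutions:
 g(y) = -sqrt(C1 + y^2)
 g(y) = sqrt(C1 + y^2)


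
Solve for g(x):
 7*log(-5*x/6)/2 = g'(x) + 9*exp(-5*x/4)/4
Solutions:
 g(x) = C1 + 7*x*log(-x)/2 + 7*x*(-log(6) - 1 + log(5))/2 + 9*exp(-5*x/4)/5


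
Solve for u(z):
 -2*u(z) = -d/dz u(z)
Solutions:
 u(z) = C1*exp(2*z)


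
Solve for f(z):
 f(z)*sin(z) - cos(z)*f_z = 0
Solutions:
 f(z) = C1/cos(z)


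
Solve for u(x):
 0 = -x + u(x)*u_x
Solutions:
 u(x) = -sqrt(C1 + x^2)
 u(x) = sqrt(C1 + x^2)


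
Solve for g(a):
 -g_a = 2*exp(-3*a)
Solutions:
 g(a) = C1 + 2*exp(-3*a)/3


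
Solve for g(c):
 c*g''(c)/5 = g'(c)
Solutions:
 g(c) = C1 + C2*c^6


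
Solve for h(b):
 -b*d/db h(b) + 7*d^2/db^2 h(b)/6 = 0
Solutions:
 h(b) = C1 + C2*erfi(sqrt(21)*b/7)


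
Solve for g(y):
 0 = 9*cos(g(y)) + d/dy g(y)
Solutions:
 g(y) = pi - asin((C1 + exp(18*y))/(C1 - exp(18*y)))
 g(y) = asin((C1 + exp(18*y))/(C1 - exp(18*y)))


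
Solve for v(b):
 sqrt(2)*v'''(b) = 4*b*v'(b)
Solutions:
 v(b) = C1 + Integral(C2*airyai(sqrt(2)*b) + C3*airybi(sqrt(2)*b), b)


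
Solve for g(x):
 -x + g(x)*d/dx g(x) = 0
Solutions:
 g(x) = -sqrt(C1 + x^2)
 g(x) = sqrt(C1 + x^2)


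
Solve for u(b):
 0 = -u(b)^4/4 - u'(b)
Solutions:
 u(b) = 2^(2/3)*(1/(C1 + 3*b))^(1/3)
 u(b) = (-6^(2/3) - 3*2^(2/3)*3^(1/6)*I)*(1/(C1 + b))^(1/3)/6
 u(b) = (-6^(2/3) + 3*2^(2/3)*3^(1/6)*I)*(1/(C1 + b))^(1/3)/6


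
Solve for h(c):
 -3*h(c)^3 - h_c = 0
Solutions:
 h(c) = -sqrt(2)*sqrt(-1/(C1 - 3*c))/2
 h(c) = sqrt(2)*sqrt(-1/(C1 - 3*c))/2


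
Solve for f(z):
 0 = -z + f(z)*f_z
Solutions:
 f(z) = -sqrt(C1 + z^2)
 f(z) = sqrt(C1 + z^2)


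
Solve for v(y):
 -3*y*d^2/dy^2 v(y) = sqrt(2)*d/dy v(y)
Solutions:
 v(y) = C1 + C2*y^(1 - sqrt(2)/3)


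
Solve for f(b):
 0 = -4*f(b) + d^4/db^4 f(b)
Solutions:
 f(b) = C1*exp(-sqrt(2)*b) + C2*exp(sqrt(2)*b) + C3*sin(sqrt(2)*b) + C4*cos(sqrt(2)*b)


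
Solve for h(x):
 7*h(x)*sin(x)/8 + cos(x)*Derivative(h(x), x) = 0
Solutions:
 h(x) = C1*cos(x)^(7/8)


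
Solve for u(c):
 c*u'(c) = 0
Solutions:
 u(c) = C1


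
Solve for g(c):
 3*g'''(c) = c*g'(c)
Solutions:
 g(c) = C1 + Integral(C2*airyai(3^(2/3)*c/3) + C3*airybi(3^(2/3)*c/3), c)


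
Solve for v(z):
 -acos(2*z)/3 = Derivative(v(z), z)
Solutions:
 v(z) = C1 - z*acos(2*z)/3 + sqrt(1 - 4*z^2)/6


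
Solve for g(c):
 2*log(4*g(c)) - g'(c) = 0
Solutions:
 -Integral(1/(log(_y) + 2*log(2)), (_y, g(c)))/2 = C1 - c


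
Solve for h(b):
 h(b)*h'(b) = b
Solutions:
 h(b) = -sqrt(C1 + b^2)
 h(b) = sqrt(C1 + b^2)


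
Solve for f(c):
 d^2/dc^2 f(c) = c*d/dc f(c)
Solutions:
 f(c) = C1 + C2*erfi(sqrt(2)*c/2)


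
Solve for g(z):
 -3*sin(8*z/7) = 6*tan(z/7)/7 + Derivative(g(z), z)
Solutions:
 g(z) = C1 + 6*log(cos(z/7)) + 21*cos(8*z/7)/8


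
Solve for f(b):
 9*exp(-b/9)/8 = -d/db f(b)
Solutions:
 f(b) = C1 + 81*exp(-b/9)/8


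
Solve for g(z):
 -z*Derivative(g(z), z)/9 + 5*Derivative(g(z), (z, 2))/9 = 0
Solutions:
 g(z) = C1 + C2*erfi(sqrt(10)*z/10)


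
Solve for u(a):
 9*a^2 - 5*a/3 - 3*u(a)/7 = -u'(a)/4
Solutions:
 u(a) = C1*exp(12*a/7) + 21*a^2 + 371*a/18 + 2597/216


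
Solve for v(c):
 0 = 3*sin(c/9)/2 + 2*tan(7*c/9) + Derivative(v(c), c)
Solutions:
 v(c) = C1 + 18*log(cos(7*c/9))/7 + 27*cos(c/9)/2


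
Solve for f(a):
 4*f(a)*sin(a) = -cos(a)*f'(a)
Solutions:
 f(a) = C1*cos(a)^4


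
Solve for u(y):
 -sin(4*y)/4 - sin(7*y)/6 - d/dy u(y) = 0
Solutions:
 u(y) = C1 + cos(4*y)/16 + cos(7*y)/42


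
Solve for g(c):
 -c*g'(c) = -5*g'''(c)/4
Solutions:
 g(c) = C1 + Integral(C2*airyai(10^(2/3)*c/5) + C3*airybi(10^(2/3)*c/5), c)


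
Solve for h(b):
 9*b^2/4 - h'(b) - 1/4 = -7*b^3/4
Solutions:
 h(b) = C1 + 7*b^4/16 + 3*b^3/4 - b/4


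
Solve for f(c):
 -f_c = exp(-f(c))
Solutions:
 f(c) = log(C1 - c)


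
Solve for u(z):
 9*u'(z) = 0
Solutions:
 u(z) = C1


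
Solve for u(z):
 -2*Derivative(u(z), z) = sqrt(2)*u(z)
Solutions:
 u(z) = C1*exp(-sqrt(2)*z/2)


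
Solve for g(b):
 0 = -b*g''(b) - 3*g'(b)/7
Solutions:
 g(b) = C1 + C2*b^(4/7)


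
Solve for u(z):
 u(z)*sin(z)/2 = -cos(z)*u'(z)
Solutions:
 u(z) = C1*sqrt(cos(z))


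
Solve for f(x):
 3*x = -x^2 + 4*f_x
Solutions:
 f(x) = C1 + x^3/12 + 3*x^2/8


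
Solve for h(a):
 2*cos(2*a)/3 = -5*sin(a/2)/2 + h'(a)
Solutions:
 h(a) = C1 + sin(2*a)/3 - 5*cos(a/2)


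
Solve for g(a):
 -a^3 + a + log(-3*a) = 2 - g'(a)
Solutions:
 g(a) = C1 + a^4/4 - a^2/2 - a*log(-a) + a*(3 - log(3))


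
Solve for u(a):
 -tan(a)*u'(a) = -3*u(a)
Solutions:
 u(a) = C1*sin(a)^3


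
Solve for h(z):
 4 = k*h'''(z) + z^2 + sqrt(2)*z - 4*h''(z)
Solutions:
 h(z) = C1 + C2*z + C3*exp(4*z/k) + z^4/48 + z^3*(k + 2*sqrt(2))/48 + z^2*(k^2 + 2*sqrt(2)*k - 32)/64


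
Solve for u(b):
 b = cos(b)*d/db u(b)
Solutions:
 u(b) = C1 + Integral(b/cos(b), b)


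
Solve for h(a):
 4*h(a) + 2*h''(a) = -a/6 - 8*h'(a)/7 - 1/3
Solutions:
 h(a) = -a/24 + (C1*sin(sqrt(94)*a/7) + C2*cos(sqrt(94)*a/7))*exp(-2*a/7) - 1/14


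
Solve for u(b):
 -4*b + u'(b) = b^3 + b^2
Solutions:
 u(b) = C1 + b^4/4 + b^3/3 + 2*b^2


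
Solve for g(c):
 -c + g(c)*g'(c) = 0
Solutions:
 g(c) = -sqrt(C1 + c^2)
 g(c) = sqrt(C1 + c^2)


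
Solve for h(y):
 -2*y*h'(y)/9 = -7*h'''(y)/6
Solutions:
 h(y) = C1 + Integral(C2*airyai(42^(2/3)*y/21) + C3*airybi(42^(2/3)*y/21), y)


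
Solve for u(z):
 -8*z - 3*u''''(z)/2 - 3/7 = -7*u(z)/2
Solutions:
 u(z) = C1*exp(-3^(3/4)*7^(1/4)*z/3) + C2*exp(3^(3/4)*7^(1/4)*z/3) + C3*sin(3^(3/4)*7^(1/4)*z/3) + C4*cos(3^(3/4)*7^(1/4)*z/3) + 16*z/7 + 6/49


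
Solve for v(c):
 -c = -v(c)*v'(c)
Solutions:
 v(c) = -sqrt(C1 + c^2)
 v(c) = sqrt(C1 + c^2)


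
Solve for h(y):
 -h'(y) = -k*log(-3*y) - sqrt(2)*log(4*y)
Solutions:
 h(y) = C1 + y*(k + sqrt(2))*log(y) + y*(-k + k*log(3) + I*pi*k - sqrt(2) + 2*sqrt(2)*log(2))
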